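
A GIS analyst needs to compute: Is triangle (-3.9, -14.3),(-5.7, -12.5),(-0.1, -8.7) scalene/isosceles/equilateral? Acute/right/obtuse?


Side lengths squared: AB^2=6.48, BC^2=45.8, CA^2=45.8
Sorted: [6.48, 45.8, 45.8]
By sides: Isosceles, By angles: Acute

Isosceles, Acute


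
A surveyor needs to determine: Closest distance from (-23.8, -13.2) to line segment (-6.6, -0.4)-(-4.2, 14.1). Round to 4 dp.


Project P onto AB: t = 0 (clamped to [0,1])
Closest point on segment: (-6.6, -0.4)
Distance: 21.4401

21.4401


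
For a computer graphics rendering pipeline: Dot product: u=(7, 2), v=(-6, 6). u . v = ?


u . v = u_x*v_x + u_y*v_y = 7*(-6) + 2*6
= (-42) + 12 = -30

-30


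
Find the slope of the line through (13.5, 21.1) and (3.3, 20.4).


slope = (y2-y1)/(x2-x1) = (20.4-21.1)/(3.3-13.5) = (-0.7)/(-10.2) = 0.0686

0.0686


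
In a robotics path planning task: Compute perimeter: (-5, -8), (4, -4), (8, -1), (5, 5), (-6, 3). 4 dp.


Sides: (-5, -8)->(4, -4): sqrt(97) = 9.848858, (4, -4)->(8, -1): sqrt(25) = 5, (8, -1)->(5, 5): sqrt(45) = 6.708204, (5, 5)->(-6, 3): sqrt(125) = 11.18034, (-6, 3)->(-5, -8): sqrt(122) = 11.045361
Sum = 43.782763
Perimeter = 43.7828

43.7828


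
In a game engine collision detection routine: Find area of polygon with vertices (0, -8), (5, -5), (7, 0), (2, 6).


Shoelace sum: (0*(-5) - 5*(-8)) + (5*0 - 7*(-5)) + (7*6 - 2*0) + (2*(-8) - 0*6)
= 101
Area = |101|/2 = 50.5

50.5


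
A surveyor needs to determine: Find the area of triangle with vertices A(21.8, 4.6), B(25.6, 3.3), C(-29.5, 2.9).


Area = |x_A(y_B-y_C) + x_B(y_C-y_A) + x_C(y_A-y_B)|/2
= |8.72 + (-43.52) + (-38.35)|/2
= 73.15/2 = 36.575

36.575


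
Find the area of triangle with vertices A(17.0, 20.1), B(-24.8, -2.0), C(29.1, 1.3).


Area = |x_A(y_B-y_C) + x_B(y_C-y_A) + x_C(y_A-y_B)|/2
= |(-56.1) + 466.24 + 643.11|/2
= 1053.25/2 = 526.625

526.625


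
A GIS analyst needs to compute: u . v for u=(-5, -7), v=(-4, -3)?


u . v = u_x*v_x + u_y*v_y = (-5)*(-4) + (-7)*(-3)
= 20 + 21 = 41

41


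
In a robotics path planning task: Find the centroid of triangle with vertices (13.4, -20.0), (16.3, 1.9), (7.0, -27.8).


Centroid = ((x_A+x_B+x_C)/3, (y_A+y_B+y_C)/3)
= ((13.4+16.3+7)/3, ((-20)+1.9+(-27.8))/3)
= (12.2333, -15.3)

(12.2333, -15.3)


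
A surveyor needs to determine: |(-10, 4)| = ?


|u| = sqrt((-10)^2 + 4^2) = sqrt(116) = 10.7703

10.7703


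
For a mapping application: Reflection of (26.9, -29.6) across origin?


Reflection over origin: (x,y) -> (-x,-y)
(26.9, -29.6) -> (-26.9, 29.6)

(-26.9, 29.6)


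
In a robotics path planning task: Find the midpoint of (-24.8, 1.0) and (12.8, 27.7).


M = (((-24.8)+12.8)/2, (1+27.7)/2)
= (-6, 14.35)

(-6, 14.35)


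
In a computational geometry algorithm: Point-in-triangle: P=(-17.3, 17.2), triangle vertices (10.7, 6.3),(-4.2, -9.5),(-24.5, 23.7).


Cross products: AB x AP = -604.81, BC x BP = -107.09, CA x CP = -103.52
All same sign? yes

Yes, inside


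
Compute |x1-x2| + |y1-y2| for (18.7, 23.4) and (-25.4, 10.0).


|18.7-(-25.4)| + |23.4-10| = 44.1 + 13.4 = 57.5

57.5


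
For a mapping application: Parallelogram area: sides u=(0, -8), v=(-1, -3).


|u x v| = |0*(-3) - (-8)*(-1)|
= |0 - 8| = 8

8


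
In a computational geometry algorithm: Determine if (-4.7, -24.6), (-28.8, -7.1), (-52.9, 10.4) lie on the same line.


Cross product: ((-28.8)-(-4.7))*(10.4-(-24.6)) - ((-7.1)-(-24.6))*((-52.9)-(-4.7))
= 0

Yes, collinear


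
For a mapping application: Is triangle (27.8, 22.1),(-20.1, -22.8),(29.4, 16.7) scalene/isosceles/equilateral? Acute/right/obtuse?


Side lengths squared: AB^2=4310.42, BC^2=4010.5, CA^2=31.72
Sorted: [31.72, 4010.5, 4310.42]
By sides: Scalene, By angles: Obtuse

Scalene, Obtuse


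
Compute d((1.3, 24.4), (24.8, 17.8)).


dx=23.5, dy=-6.6
d^2 = 23.5^2 + (-6.6)^2 = 595.81
d = sqrt(595.81) = 24.4092

24.4092


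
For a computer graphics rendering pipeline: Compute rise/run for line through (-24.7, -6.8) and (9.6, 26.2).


slope = (y2-y1)/(x2-x1) = (26.2-(-6.8))/(9.6-(-24.7)) = 33/34.3 = 0.9621

0.9621


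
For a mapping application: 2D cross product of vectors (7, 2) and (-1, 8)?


u x v = u_x*v_y - u_y*v_x = 7*8 - 2*(-1)
= 56 - (-2) = 58

58


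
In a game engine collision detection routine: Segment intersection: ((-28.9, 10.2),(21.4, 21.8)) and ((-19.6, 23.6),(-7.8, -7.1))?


Cross products: d1=-443.63, d2=1237.46, d3=566.14, d4=-1114.95
d1*d2 < 0 and d3*d4 < 0? yes

Yes, they intersect


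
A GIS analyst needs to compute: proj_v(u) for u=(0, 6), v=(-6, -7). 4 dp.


u.v = -42, |v| = sqrt(85) = 9.2195
Scalar projection = u.v / |v| = -42 / sqrt(85) = -4.5555

-4.5555


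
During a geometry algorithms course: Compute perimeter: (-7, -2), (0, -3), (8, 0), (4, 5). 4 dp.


Sides: (-7, -2)->(0, -3): sqrt(50) = 7.071068, (0, -3)->(8, 0): sqrt(73) = 8.544004, (8, 0)->(4, 5): sqrt(41) = 6.403124, (4, 5)->(-7, -2): sqrt(170) = 13.038405
Sum = 35.056601
Perimeter = 35.0566

35.0566


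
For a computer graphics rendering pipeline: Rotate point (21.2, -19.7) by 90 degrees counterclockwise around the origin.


90° CCW: (x,y) -> (-y, x)
(21.2,-19.7) -> (19.7, 21.2)

(19.7, 21.2)


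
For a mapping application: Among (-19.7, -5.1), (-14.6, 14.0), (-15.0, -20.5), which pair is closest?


d(P0,P1) = 19.7692, d(P0,P2) = 16.1012, d(P1,P2) = 34.5023
Closest: P0 and P2

Closest pair: (-19.7, -5.1) and (-15.0, -20.5), distance = 16.1012


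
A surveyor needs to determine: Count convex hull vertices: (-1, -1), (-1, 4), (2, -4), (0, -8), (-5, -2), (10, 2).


Convex hull vertices (CCW): (-5, -2), (0, -8), (10, 2), (-1, 4)
Count = 4

4


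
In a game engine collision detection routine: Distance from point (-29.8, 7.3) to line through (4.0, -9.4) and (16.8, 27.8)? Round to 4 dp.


|cross product| = 1471.12
|line direction| = sqrt(1547.68) = 39.3406
Distance = 1471.12/sqrt(1547.68) = 37.3945

37.3945


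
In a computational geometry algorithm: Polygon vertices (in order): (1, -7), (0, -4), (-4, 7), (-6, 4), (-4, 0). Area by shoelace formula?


Shoelace sum: (1*(-4) - 0*(-7)) + (0*7 - (-4)*(-4)) + ((-4)*4 - (-6)*7) + ((-6)*0 - (-4)*4) + ((-4)*(-7) - 1*0)
= 50
Area = |50|/2 = 25

25


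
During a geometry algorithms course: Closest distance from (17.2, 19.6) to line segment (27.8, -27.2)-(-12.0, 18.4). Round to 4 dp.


Project P onto AB: t = 0.6977 (clamped to [0,1])
Closest point on segment: (0.0315, 4.6152)
Distance: 22.7882

22.7882


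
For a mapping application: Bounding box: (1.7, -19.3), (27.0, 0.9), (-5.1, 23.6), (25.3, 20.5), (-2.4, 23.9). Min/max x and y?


x range: [-5.1, 27]
y range: [-19.3, 23.9]
Bounding box: (-5.1,-19.3) to (27,23.9)

(-5.1,-19.3) to (27,23.9)


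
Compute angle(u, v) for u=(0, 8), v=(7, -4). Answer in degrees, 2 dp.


u.v = -32, |u| = sqrt(64) = 8, |v| = sqrt(65) = 8.0623
cos(theta) = u.v/(|u||v|) = -32/sqrt(4160) = -0.496139
theta = acos(-0.496139) = 119.74 degrees

119.74 degrees


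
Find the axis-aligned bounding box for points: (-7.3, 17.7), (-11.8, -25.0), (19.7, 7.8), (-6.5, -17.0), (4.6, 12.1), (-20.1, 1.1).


x range: [-20.1, 19.7]
y range: [-25, 17.7]
Bounding box: (-20.1,-25) to (19.7,17.7)

(-20.1,-25) to (19.7,17.7)


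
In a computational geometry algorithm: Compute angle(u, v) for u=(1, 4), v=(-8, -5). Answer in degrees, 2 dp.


u.v = -28, |u| = sqrt(17) = 4.1231, |v| = sqrt(89) = 9.434
cos(theta) = u.v/(|u||v|) = -28/sqrt(1513) = -0.719844
theta = acos(-0.719844) = 136.04 degrees

136.04 degrees


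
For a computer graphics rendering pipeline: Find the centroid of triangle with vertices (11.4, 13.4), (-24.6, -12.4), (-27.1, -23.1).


Centroid = ((x_A+x_B+x_C)/3, (y_A+y_B+y_C)/3)
= ((11.4+(-24.6)+(-27.1))/3, (13.4+(-12.4)+(-23.1))/3)
= (-13.4333, -7.3667)

(-13.4333, -7.3667)


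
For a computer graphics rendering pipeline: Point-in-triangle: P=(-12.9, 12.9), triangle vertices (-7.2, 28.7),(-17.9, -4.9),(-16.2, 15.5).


Cross products: AB x AP = -22.46, BC x BP = -71.74, CA x CP = -66.96
All same sign? yes

Yes, inside


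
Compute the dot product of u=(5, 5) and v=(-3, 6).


u . v = u_x*v_x + u_y*v_y = 5*(-3) + 5*6
= (-15) + 30 = 15

15


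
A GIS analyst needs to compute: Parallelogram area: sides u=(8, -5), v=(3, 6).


|u x v| = |8*6 - (-5)*3|
= |48 - (-15)| = 63

63


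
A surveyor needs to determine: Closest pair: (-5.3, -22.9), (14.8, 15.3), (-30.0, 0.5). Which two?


d(P0,P1) = 43.1654, d(P0,P2) = 34.0243, d(P1,P2) = 47.1814
Closest: P0 and P2

Closest pair: (-5.3, -22.9) and (-30.0, 0.5), distance = 34.0243


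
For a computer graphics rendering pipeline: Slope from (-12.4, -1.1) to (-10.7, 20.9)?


slope = (y2-y1)/(x2-x1) = (20.9-(-1.1))/((-10.7)-(-12.4)) = 22/1.7 = 12.9412

12.9412


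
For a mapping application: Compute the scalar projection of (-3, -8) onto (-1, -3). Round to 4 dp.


u.v = 27, |v| = sqrt(10) = 3.1623
Scalar projection = u.v / |v| = 27 / sqrt(10) = 8.5381

8.5381


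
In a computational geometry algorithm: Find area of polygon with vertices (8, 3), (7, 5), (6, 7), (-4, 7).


Shoelace sum: (8*5 - 7*3) + (7*7 - 6*5) + (6*7 - (-4)*7) + ((-4)*3 - 8*7)
= 40
Area = |40|/2 = 20

20


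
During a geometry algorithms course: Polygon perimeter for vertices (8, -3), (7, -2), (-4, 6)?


Sides: (8, -3)->(7, -2): sqrt(2) = 1.414214, (7, -2)->(-4, 6): sqrt(185) = 13.601471, (-4, 6)->(8, -3): sqrt(225) = 15
Sum = 30.015685
Perimeter = 30.0157

30.0157


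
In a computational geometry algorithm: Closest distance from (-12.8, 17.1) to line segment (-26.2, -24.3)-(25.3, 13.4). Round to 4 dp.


Project P onto AB: t = 0.5526 (clamped to [0,1])
Closest point on segment: (2.2569, -3.4684)
Distance: 25.4906

25.4906


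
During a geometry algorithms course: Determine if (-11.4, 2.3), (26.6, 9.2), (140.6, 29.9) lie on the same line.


Cross product: (26.6-(-11.4))*(29.9-2.3) - (9.2-2.3)*(140.6-(-11.4))
= 0

Yes, collinear


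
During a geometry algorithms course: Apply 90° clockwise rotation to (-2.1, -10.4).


90° CW: (x,y) -> (y, -x)
(-2.1,-10.4) -> (-10.4, 2.1)

(-10.4, 2.1)


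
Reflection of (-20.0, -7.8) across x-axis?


Reflection over x-axis: (x,y) -> (x,-y)
(-20, -7.8) -> (-20, 7.8)

(-20, 7.8)


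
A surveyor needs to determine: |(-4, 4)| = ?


|u| = sqrt((-4)^2 + 4^2) = sqrt(32) = 5.6569

5.6569


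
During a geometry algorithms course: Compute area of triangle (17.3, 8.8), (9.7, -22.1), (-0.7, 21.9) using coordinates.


Area = |x_A(y_B-y_C) + x_B(y_C-y_A) + x_C(y_A-y_B)|/2
= |(-761.2) + 127.07 + (-21.63)|/2
= 655.76/2 = 327.88

327.88


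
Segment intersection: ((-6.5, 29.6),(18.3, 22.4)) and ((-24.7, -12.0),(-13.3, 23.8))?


Cross products: d1=-177.32, d2=-1147.24, d3=-1162.72, d4=-192.8
d1*d2 < 0 and d3*d4 < 0? no

No, they don't intersect


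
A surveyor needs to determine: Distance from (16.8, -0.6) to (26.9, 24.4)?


dx=10.1, dy=25
d^2 = 10.1^2 + 25^2 = 727.01
d = sqrt(727.01) = 26.9631

26.9631


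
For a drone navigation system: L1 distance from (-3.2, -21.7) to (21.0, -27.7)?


|(-3.2)-21| + |(-21.7)-(-27.7)| = 24.2 + 6 = 30.2

30.2


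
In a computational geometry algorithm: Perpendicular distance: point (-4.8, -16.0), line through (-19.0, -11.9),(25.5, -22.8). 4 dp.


|cross product| = 27.67
|line direction| = sqrt(2099.06) = 45.8155
Distance = 27.67/sqrt(2099.06) = 0.6039

0.6039


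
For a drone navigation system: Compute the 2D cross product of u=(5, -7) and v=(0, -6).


u x v = u_x*v_y - u_y*v_x = 5*(-6) - (-7)*0
= (-30) - 0 = -30

-30


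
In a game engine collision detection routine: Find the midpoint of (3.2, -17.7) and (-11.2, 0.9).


M = ((3.2+(-11.2))/2, ((-17.7)+0.9)/2)
= (-4, -8.4)

(-4, -8.4)


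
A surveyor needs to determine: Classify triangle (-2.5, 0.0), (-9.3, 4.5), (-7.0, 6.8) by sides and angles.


Side lengths squared: AB^2=66.49, BC^2=10.58, CA^2=66.49
Sorted: [10.58, 66.49, 66.49]
By sides: Isosceles, By angles: Acute

Isosceles, Acute


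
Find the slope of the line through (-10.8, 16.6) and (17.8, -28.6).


slope = (y2-y1)/(x2-x1) = ((-28.6)-16.6)/(17.8-(-10.8)) = (-45.2)/28.6 = -1.5804

-1.5804


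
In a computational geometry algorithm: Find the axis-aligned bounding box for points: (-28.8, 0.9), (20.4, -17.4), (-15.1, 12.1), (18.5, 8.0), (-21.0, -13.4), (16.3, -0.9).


x range: [-28.8, 20.4]
y range: [-17.4, 12.1]
Bounding box: (-28.8,-17.4) to (20.4,12.1)

(-28.8,-17.4) to (20.4,12.1)


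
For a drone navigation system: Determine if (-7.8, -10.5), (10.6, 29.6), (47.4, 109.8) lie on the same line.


Cross product: (10.6-(-7.8))*(109.8-(-10.5)) - (29.6-(-10.5))*(47.4-(-7.8))
= 0

Yes, collinear


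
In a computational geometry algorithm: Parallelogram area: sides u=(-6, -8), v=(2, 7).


|u x v| = |(-6)*7 - (-8)*2|
= |(-42) - (-16)| = 26

26


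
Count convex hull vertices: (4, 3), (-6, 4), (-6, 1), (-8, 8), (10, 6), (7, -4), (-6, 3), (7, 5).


Convex hull vertices (CCW): (-8, 8), (-6, 1), (7, -4), (10, 6)
Count = 4

4


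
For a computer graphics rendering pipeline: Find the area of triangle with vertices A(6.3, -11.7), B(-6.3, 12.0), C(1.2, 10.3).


Area = |x_A(y_B-y_C) + x_B(y_C-y_A) + x_C(y_A-y_B)|/2
= |10.71 + (-138.6) + (-28.44)|/2
= 156.33/2 = 78.165

78.165


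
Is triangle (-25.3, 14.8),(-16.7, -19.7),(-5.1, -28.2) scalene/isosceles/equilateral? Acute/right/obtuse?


Side lengths squared: AB^2=1264.21, BC^2=206.81, CA^2=2257.04
Sorted: [206.81, 1264.21, 2257.04]
By sides: Scalene, By angles: Obtuse

Scalene, Obtuse


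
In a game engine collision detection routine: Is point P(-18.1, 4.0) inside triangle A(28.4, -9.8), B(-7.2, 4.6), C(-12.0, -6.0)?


Cross products: AB x AP = 178.32, BC x BP = -112.66, CA x CP = 380.82
All same sign? no

No, outside


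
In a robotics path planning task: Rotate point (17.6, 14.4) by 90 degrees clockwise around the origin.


90° CW: (x,y) -> (y, -x)
(17.6,14.4) -> (14.4, -17.6)

(14.4, -17.6)


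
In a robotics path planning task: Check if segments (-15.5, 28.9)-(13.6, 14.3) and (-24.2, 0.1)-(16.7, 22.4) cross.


Cross products: d1=983.91, d2=-262.16, d3=-965.1, d4=280.97
d1*d2 < 0 and d3*d4 < 0? yes

Yes, they intersect


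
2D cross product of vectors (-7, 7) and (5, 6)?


u x v = u_x*v_y - u_y*v_x = (-7)*6 - 7*5
= (-42) - 35 = -77

-77


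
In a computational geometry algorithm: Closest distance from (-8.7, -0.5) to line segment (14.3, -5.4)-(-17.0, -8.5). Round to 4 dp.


Project P onto AB: t = 0.7123 (clamped to [0,1])
Closest point on segment: (-7.996, -7.6082)
Distance: 7.143

7.143


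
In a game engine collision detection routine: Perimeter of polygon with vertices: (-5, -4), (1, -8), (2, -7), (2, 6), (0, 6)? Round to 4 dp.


Sides: (-5, -4)->(1, -8): sqrt(52) = 7.211103, (1, -8)->(2, -7): sqrt(2) = 1.414214, (2, -7)->(2, 6): sqrt(169) = 13, (2, 6)->(0, 6): sqrt(4) = 2, (0, 6)->(-5, -4): sqrt(125) = 11.18034
Sum = 34.805657
Perimeter = 34.8057

34.8057


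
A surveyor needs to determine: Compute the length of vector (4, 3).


|u| = sqrt(4^2 + 3^2) = sqrt(25) = 5

5


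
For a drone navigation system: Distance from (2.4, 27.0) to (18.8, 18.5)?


dx=16.4, dy=-8.5
d^2 = 16.4^2 + (-8.5)^2 = 341.21
d = sqrt(341.21) = 18.4719

18.4719


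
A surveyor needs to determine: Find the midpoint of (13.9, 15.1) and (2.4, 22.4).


M = ((13.9+2.4)/2, (15.1+22.4)/2)
= (8.15, 18.75)

(8.15, 18.75)


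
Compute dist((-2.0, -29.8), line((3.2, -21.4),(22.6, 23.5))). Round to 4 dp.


|cross product| = 70.52
|line direction| = sqrt(2392.37) = 48.9119
Distance = 70.52/sqrt(2392.37) = 1.4418

1.4418


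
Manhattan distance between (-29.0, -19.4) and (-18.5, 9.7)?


|(-29)-(-18.5)| + |(-19.4)-9.7| = 10.5 + 29.1 = 39.6

39.6


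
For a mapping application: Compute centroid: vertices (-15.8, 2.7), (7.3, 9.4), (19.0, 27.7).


Centroid = ((x_A+x_B+x_C)/3, (y_A+y_B+y_C)/3)
= (((-15.8)+7.3+19)/3, (2.7+9.4+27.7)/3)
= (3.5, 13.2667)

(3.5, 13.2667)


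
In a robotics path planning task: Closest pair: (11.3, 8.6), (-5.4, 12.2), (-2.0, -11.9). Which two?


d(P0,P1) = 17.0836, d(P0,P2) = 24.4364, d(P1,P2) = 24.3387
Closest: P0 and P1

Closest pair: (11.3, 8.6) and (-5.4, 12.2), distance = 17.0836


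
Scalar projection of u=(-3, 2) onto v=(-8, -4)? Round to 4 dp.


u.v = 16, |v| = sqrt(80) = 8.9443
Scalar projection = u.v / |v| = 16 / sqrt(80) = 1.7889

1.7889


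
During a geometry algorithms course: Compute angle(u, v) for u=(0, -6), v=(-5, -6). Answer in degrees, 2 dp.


u.v = 36, |u| = sqrt(36) = 6, |v| = sqrt(61) = 7.8102
cos(theta) = u.v/(|u||v|) = 36/sqrt(2196) = 0.768221
theta = acos(0.768221) = 39.81 degrees

39.81 degrees


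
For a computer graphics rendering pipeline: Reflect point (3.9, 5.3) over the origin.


Reflection over origin: (x,y) -> (-x,-y)
(3.9, 5.3) -> (-3.9, -5.3)

(-3.9, -5.3)


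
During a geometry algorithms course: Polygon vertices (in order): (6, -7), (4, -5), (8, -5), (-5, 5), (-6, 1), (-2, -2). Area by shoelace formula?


Shoelace sum: (6*(-5) - 4*(-7)) + (4*(-5) - 8*(-5)) + (8*5 - (-5)*(-5)) + ((-5)*1 - (-6)*5) + ((-6)*(-2) - (-2)*1) + ((-2)*(-7) - 6*(-2))
= 98
Area = |98|/2 = 49

49


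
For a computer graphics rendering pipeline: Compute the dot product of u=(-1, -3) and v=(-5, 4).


u . v = u_x*v_x + u_y*v_y = (-1)*(-5) + (-3)*4
= 5 + (-12) = -7

-7


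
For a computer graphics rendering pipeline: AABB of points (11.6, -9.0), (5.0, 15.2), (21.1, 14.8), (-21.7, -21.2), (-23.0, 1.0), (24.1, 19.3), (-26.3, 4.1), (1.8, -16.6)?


x range: [-26.3, 24.1]
y range: [-21.2, 19.3]
Bounding box: (-26.3,-21.2) to (24.1,19.3)

(-26.3,-21.2) to (24.1,19.3)


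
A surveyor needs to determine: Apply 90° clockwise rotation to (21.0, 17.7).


90° CW: (x,y) -> (y, -x)
(21,17.7) -> (17.7, -21)

(17.7, -21)


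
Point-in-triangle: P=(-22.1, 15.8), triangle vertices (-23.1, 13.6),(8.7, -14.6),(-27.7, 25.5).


Cross products: AB x AP = 98.16, BC x BP = 128.52, CA x CP = 22.02
All same sign? yes

Yes, inside


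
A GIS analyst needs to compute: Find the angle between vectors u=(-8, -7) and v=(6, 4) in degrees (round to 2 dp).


u.v = -76, |u| = sqrt(113) = 10.6301, |v| = sqrt(52) = 7.2111
cos(theta) = u.v/(|u||v|) = -76/sqrt(5876) = -0.991454
theta = acos(-0.991454) = 172.5 degrees

172.5 degrees


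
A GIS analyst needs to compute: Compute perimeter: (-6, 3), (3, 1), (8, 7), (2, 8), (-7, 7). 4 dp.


Sides: (-6, 3)->(3, 1): sqrt(85) = 9.219544, (3, 1)->(8, 7): sqrt(61) = 7.81025, (8, 7)->(2, 8): sqrt(37) = 6.082763, (2, 8)->(-7, 7): sqrt(82) = 9.055385, (-7, 7)->(-6, 3): sqrt(17) = 4.123106
Sum = 36.291048
Perimeter = 36.291

36.291


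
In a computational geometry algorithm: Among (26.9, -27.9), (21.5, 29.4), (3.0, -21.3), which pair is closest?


d(P0,P1) = 57.5539, d(P0,P2) = 24.7946, d(P1,P2) = 53.9698
Closest: P0 and P2

Closest pair: (26.9, -27.9) and (3.0, -21.3), distance = 24.7946


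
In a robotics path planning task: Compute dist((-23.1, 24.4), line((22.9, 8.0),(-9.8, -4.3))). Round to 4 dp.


|cross product| = 1102.08
|line direction| = sqrt(1220.58) = 34.9368
Distance = 1102.08/sqrt(1220.58) = 31.545

31.545


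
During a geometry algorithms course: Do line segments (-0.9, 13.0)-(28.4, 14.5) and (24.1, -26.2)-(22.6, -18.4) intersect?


Cross products: d1=136.2, d2=-94.59, d3=-1186.06, d4=-955.27
d1*d2 < 0 and d3*d4 < 0? no

No, they don't intersect


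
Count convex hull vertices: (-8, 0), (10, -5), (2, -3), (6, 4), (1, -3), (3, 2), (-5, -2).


Convex hull vertices (CCW): (-8, 0), (-5, -2), (10, -5), (6, 4)
Count = 4

4


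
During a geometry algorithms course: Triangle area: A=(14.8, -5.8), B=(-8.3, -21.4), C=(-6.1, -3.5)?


Area = |x_A(y_B-y_C) + x_B(y_C-y_A) + x_C(y_A-y_B)|/2
= |(-264.92) + (-19.09) + (-95.16)|/2
= 379.17/2 = 189.585

189.585


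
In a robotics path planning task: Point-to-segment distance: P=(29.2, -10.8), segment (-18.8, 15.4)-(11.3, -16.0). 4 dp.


Project P onto AB: t = 1 (clamped to [0,1])
Closest point on segment: (11.3, -16)
Distance: 18.64

18.64


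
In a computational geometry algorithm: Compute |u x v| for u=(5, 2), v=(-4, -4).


|u x v| = |5*(-4) - 2*(-4)|
= |(-20) - (-8)| = 12

12


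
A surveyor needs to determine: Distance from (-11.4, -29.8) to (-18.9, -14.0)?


dx=-7.5, dy=15.8
d^2 = (-7.5)^2 + 15.8^2 = 305.89
d = sqrt(305.89) = 17.4897

17.4897


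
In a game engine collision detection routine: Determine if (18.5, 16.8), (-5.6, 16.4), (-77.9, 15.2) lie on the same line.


Cross product: ((-5.6)-18.5)*(15.2-16.8) - (16.4-16.8)*((-77.9)-18.5)
= 0

Yes, collinear


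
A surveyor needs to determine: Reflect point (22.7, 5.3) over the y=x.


Reflection over y=x: (x,y) -> (y,x)
(22.7, 5.3) -> (5.3, 22.7)

(5.3, 22.7)


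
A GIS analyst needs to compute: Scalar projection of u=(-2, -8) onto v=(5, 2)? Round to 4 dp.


u.v = -26, |v| = sqrt(29) = 5.3852
Scalar projection = u.v / |v| = -26 / sqrt(29) = -4.8281

-4.8281


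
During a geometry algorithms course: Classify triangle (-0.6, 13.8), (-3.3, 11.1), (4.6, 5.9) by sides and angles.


Side lengths squared: AB^2=14.58, BC^2=89.45, CA^2=89.45
Sorted: [14.58, 89.45, 89.45]
By sides: Isosceles, By angles: Acute

Isosceles, Acute


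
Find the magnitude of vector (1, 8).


|u| = sqrt(1^2 + 8^2) = sqrt(65) = 8.0623

8.0623


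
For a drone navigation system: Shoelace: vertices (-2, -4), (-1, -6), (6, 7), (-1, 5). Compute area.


Shoelace sum: ((-2)*(-6) - (-1)*(-4)) + ((-1)*7 - 6*(-6)) + (6*5 - (-1)*7) + ((-1)*(-4) - (-2)*5)
= 88
Area = |88|/2 = 44

44


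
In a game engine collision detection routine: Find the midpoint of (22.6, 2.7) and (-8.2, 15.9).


M = ((22.6+(-8.2))/2, (2.7+15.9)/2)
= (7.2, 9.3)

(7.2, 9.3)


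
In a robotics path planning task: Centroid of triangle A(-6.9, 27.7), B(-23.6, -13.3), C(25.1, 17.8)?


Centroid = ((x_A+x_B+x_C)/3, (y_A+y_B+y_C)/3)
= (((-6.9)+(-23.6)+25.1)/3, (27.7+(-13.3)+17.8)/3)
= (-1.8, 10.7333)

(-1.8, 10.7333)


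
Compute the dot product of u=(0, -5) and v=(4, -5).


u . v = u_x*v_x + u_y*v_y = 0*4 + (-5)*(-5)
= 0 + 25 = 25

25


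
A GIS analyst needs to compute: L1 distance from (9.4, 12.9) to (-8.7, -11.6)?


|9.4-(-8.7)| + |12.9-(-11.6)| = 18.1 + 24.5 = 42.6

42.6


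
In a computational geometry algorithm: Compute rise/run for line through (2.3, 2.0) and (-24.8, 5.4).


slope = (y2-y1)/(x2-x1) = (5.4-2)/((-24.8)-2.3) = 3.4/(-27.1) = -0.1255

-0.1255


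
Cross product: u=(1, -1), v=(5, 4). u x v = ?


u x v = u_x*v_y - u_y*v_x = 1*4 - (-1)*5
= 4 - (-5) = 9

9


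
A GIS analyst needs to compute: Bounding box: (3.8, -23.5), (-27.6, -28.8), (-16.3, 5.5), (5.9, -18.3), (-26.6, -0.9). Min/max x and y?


x range: [-27.6, 5.9]
y range: [-28.8, 5.5]
Bounding box: (-27.6,-28.8) to (5.9,5.5)

(-27.6,-28.8) to (5.9,5.5)


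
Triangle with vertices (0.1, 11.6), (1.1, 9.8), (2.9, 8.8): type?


Side lengths squared: AB^2=4.24, BC^2=4.24, CA^2=15.68
Sorted: [4.24, 4.24, 15.68]
By sides: Isosceles, By angles: Obtuse

Isosceles, Obtuse


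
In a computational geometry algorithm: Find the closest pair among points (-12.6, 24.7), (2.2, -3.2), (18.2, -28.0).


d(P0,P1) = 31.5824, d(P0,P2) = 61.0404, d(P1,P2) = 29.5134
Closest: P1 and P2

Closest pair: (2.2, -3.2) and (18.2, -28.0), distance = 29.5134


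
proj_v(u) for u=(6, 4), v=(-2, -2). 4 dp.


u.v = -20, |v| = sqrt(8) = 2.8284
Scalar projection = u.v / |v| = -20 / sqrt(8) = -7.0711

-7.0711


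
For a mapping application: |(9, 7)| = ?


|u| = sqrt(9^2 + 7^2) = sqrt(130) = 11.4018

11.4018


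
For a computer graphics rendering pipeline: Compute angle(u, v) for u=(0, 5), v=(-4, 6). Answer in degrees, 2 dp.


u.v = 30, |u| = sqrt(25) = 5, |v| = sqrt(52) = 7.2111
cos(theta) = u.v/(|u||v|) = 30/sqrt(1300) = 0.83205
theta = acos(0.83205) = 33.69 degrees

33.69 degrees


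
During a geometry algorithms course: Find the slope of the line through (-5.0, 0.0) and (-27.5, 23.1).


slope = (y2-y1)/(x2-x1) = (23.1-0)/((-27.5)-(-5)) = 23.1/(-22.5) = -1.0267

-1.0267


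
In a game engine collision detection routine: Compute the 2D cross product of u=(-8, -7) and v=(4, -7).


u x v = u_x*v_y - u_y*v_x = (-8)*(-7) - (-7)*4
= 56 - (-28) = 84

84


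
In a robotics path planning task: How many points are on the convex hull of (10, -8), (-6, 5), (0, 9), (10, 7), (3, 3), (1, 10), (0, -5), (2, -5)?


Convex hull vertices (CCW): (-6, 5), (0, -5), (10, -8), (10, 7), (1, 10)
Count = 5

5


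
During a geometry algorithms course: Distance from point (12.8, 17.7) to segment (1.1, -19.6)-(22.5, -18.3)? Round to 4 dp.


Project P onto AB: t = 0.6502 (clamped to [0,1])
Closest point on segment: (15.0145, -18.7547)
Distance: 36.5219

36.5219


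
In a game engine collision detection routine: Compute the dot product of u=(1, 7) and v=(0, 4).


u . v = u_x*v_x + u_y*v_y = 1*0 + 7*4
= 0 + 28 = 28

28


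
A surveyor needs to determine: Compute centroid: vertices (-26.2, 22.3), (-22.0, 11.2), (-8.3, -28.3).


Centroid = ((x_A+x_B+x_C)/3, (y_A+y_B+y_C)/3)
= (((-26.2)+(-22)+(-8.3))/3, (22.3+11.2+(-28.3))/3)
= (-18.8333, 1.7333)

(-18.8333, 1.7333)


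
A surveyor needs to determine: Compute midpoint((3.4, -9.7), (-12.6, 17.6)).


M = ((3.4+(-12.6))/2, ((-9.7)+17.6)/2)
= (-4.6, 3.95)

(-4.6, 3.95)


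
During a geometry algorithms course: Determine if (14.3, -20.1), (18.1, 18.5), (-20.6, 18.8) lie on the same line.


Cross product: (18.1-14.3)*(18.8-(-20.1)) - (18.5-(-20.1))*((-20.6)-14.3)
= 1494.96

No, not collinear


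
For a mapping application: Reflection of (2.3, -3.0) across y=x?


Reflection over y=x: (x,y) -> (y,x)
(2.3, -3) -> (-3, 2.3)

(-3, 2.3)


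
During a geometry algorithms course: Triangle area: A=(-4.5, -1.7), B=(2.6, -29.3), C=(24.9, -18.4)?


Area = |x_A(y_B-y_C) + x_B(y_C-y_A) + x_C(y_A-y_B)|/2
= |49.05 + (-43.42) + 687.24|/2
= 692.87/2 = 346.435

346.435


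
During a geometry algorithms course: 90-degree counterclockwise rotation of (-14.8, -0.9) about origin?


90° CCW: (x,y) -> (-y, x)
(-14.8,-0.9) -> (0.9, -14.8)

(0.9, -14.8)


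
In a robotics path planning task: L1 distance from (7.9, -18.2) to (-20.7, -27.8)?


|7.9-(-20.7)| + |(-18.2)-(-27.8)| = 28.6 + 9.6 = 38.2

38.2


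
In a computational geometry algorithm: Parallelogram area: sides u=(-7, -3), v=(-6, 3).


|u x v| = |(-7)*3 - (-3)*(-6)|
= |(-21) - 18| = 39

39


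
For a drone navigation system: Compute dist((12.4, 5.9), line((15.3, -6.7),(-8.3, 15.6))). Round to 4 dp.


|cross product| = 232.69
|line direction| = sqrt(1054.25) = 32.4692
Distance = 232.69/sqrt(1054.25) = 7.1665

7.1665


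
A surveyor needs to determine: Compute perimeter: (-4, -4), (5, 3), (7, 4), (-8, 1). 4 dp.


Sides: (-4, -4)->(5, 3): sqrt(130) = 11.401754, (5, 3)->(7, 4): sqrt(5) = 2.236068, (7, 4)->(-8, 1): sqrt(234) = 15.297059, (-8, 1)->(-4, -4): sqrt(41) = 6.403124
Sum = 35.338005
Perimeter = 35.338

35.338


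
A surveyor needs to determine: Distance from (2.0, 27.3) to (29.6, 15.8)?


dx=27.6, dy=-11.5
d^2 = 27.6^2 + (-11.5)^2 = 894.01
d = sqrt(894.01) = 29.9

29.9


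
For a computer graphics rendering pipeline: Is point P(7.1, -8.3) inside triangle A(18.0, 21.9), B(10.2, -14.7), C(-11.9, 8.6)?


Cross products: AB x AP = -163.38, BC x BP = -69.21, CA x CP = -758.01
All same sign? yes

Yes, inside


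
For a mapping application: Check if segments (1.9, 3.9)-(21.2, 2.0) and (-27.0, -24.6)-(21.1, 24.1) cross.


Cross products: d1=-36.58, d2=-1067.88, d3=-604.96, d4=426.34
d1*d2 < 0 and d3*d4 < 0? no

No, they don't intersect


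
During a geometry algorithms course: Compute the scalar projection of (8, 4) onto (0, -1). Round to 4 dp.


u.v = -4, |v| = sqrt(1) = 1
Scalar projection = u.v / |v| = -4 / sqrt(1) = -4

-4


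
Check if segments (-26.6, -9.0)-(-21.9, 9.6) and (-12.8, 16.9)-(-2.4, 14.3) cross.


Cross products: d1=-305.24, d2=-99.58, d3=-134.95, d4=-340.61
d1*d2 < 0 and d3*d4 < 0? no

No, they don't intersect


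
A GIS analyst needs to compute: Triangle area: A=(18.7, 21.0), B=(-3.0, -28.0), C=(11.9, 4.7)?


Area = |x_A(y_B-y_C) + x_B(y_C-y_A) + x_C(y_A-y_B)|/2
= |(-611.49) + 48.9 + 583.1|/2
= 20.51/2 = 10.255

10.255


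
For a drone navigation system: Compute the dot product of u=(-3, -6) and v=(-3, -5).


u . v = u_x*v_x + u_y*v_y = (-3)*(-3) + (-6)*(-5)
= 9 + 30 = 39

39


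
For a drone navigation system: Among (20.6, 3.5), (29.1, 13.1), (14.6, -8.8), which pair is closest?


d(P0,P1) = 12.8222, d(P0,P2) = 13.6854, d(P1,P2) = 26.2652
Closest: P0 and P1

Closest pair: (20.6, 3.5) and (29.1, 13.1), distance = 12.8222


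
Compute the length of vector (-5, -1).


|u| = sqrt((-5)^2 + (-1)^2) = sqrt(26) = 5.099

5.099


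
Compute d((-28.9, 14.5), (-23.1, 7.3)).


dx=5.8, dy=-7.2
d^2 = 5.8^2 + (-7.2)^2 = 85.48
d = sqrt(85.48) = 9.2455

9.2455


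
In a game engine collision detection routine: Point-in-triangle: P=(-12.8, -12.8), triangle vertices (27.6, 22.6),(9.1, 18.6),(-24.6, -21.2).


Cross products: AB x AP = 493.3, BC x BP = 186.56, CA x CP = -78.36
All same sign? no

No, outside


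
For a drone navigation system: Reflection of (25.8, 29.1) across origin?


Reflection over origin: (x,y) -> (-x,-y)
(25.8, 29.1) -> (-25.8, -29.1)

(-25.8, -29.1)


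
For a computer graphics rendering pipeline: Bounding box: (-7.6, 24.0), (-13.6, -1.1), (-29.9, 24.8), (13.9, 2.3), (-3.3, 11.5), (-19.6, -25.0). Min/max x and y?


x range: [-29.9, 13.9]
y range: [-25, 24.8]
Bounding box: (-29.9,-25) to (13.9,24.8)

(-29.9,-25) to (13.9,24.8)


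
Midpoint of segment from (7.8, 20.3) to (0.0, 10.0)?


M = ((7.8+0)/2, (20.3+10)/2)
= (3.9, 15.15)

(3.9, 15.15)


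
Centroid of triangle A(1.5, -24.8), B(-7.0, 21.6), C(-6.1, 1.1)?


Centroid = ((x_A+x_B+x_C)/3, (y_A+y_B+y_C)/3)
= ((1.5+(-7)+(-6.1))/3, ((-24.8)+21.6+1.1)/3)
= (-3.8667, -0.7)

(-3.8667, -0.7)


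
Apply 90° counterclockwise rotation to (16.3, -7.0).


90° CCW: (x,y) -> (-y, x)
(16.3,-7) -> (7, 16.3)

(7, 16.3)


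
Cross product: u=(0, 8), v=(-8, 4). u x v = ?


u x v = u_x*v_y - u_y*v_x = 0*4 - 8*(-8)
= 0 - (-64) = 64

64


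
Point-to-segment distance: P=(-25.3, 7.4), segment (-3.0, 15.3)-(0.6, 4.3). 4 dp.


Project P onto AB: t = 0.0494 (clamped to [0,1])
Closest point on segment: (-2.8221, 14.7564)
Distance: 23.6511

23.6511


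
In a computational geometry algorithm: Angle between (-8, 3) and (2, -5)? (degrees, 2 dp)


u.v = -31, |u| = sqrt(73) = 8.544, |v| = sqrt(29) = 5.3852
cos(theta) = u.v/(|u||v|) = -31/sqrt(2117) = -0.673754
theta = acos(-0.673754) = 132.36 degrees

132.36 degrees


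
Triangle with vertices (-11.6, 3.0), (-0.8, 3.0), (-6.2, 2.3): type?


Side lengths squared: AB^2=116.64, BC^2=29.65, CA^2=29.65
Sorted: [29.65, 29.65, 116.64]
By sides: Isosceles, By angles: Obtuse

Isosceles, Obtuse


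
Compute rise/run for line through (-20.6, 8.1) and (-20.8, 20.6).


slope = (y2-y1)/(x2-x1) = (20.6-8.1)/((-20.8)-(-20.6)) = 12.5/(-0.2) = -62.5

-62.5


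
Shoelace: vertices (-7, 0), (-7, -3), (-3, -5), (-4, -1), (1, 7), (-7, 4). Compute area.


Shoelace sum: ((-7)*(-3) - (-7)*0) + ((-7)*(-5) - (-3)*(-3)) + ((-3)*(-1) - (-4)*(-5)) + ((-4)*7 - 1*(-1)) + (1*4 - (-7)*7) + ((-7)*0 - (-7)*4)
= 84
Area = |84|/2 = 42

42


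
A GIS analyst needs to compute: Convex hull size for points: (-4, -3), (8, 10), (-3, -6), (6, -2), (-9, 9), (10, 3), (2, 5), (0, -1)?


Convex hull vertices (CCW): (-9, 9), (-3, -6), (6, -2), (10, 3), (8, 10)
Count = 5

5


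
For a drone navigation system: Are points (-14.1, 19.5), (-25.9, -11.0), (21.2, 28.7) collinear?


Cross product: ((-25.9)-(-14.1))*(28.7-19.5) - ((-11)-19.5)*(21.2-(-14.1))
= 968.09

No, not collinear


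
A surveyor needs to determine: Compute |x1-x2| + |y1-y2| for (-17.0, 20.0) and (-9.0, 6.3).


|(-17)-(-9)| + |20-6.3| = 8 + 13.7 = 21.7

21.7


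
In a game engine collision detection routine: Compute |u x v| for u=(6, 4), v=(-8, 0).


|u x v| = |6*0 - 4*(-8)|
= |0 - (-32)| = 32

32


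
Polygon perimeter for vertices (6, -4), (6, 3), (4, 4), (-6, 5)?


Sides: (6, -4)->(6, 3): sqrt(49) = 7, (6, 3)->(4, 4): sqrt(5) = 2.236068, (4, 4)->(-6, 5): sqrt(101) = 10.049876, (-6, 5)->(6, -4): sqrt(225) = 15
Sum = 34.285944
Perimeter = 34.2859

34.2859


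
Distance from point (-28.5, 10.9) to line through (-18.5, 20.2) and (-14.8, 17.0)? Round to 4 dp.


|cross product| = 66.41
|line direction| = sqrt(23.93) = 4.8918
Distance = 66.41/sqrt(23.93) = 13.5757

13.5757


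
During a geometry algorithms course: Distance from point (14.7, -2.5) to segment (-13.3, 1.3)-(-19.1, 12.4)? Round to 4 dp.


Project P onto AB: t = 0 (clamped to [0,1])
Closest point on segment: (-13.3, 1.3)
Distance: 28.2567

28.2567


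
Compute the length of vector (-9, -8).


|u| = sqrt((-9)^2 + (-8)^2) = sqrt(145) = 12.0416

12.0416


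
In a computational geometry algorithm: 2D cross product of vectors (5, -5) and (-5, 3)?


u x v = u_x*v_y - u_y*v_x = 5*3 - (-5)*(-5)
= 15 - 25 = -10

-10


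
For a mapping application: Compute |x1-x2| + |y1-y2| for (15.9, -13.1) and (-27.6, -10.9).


|15.9-(-27.6)| + |(-13.1)-(-10.9)| = 43.5 + 2.2 = 45.7

45.7


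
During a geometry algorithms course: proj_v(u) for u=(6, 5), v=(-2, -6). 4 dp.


u.v = -42, |v| = sqrt(40) = 6.3246
Scalar projection = u.v / |v| = -42 / sqrt(40) = -6.6408

-6.6408


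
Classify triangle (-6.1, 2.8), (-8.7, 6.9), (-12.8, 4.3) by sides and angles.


Side lengths squared: AB^2=23.57, BC^2=23.57, CA^2=47.14
Sorted: [23.57, 23.57, 47.14]
By sides: Isosceles, By angles: Right

Isosceles, Right


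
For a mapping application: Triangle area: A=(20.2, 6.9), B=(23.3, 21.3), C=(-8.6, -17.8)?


Area = |x_A(y_B-y_C) + x_B(y_C-y_A) + x_C(y_A-y_B)|/2
= |789.82 + (-575.51) + 123.84|/2
= 338.15/2 = 169.075

169.075


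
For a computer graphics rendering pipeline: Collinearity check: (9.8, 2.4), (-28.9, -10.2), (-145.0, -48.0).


Cross product: ((-28.9)-9.8)*((-48)-2.4) - ((-10.2)-2.4)*((-145)-9.8)
= 0

Yes, collinear


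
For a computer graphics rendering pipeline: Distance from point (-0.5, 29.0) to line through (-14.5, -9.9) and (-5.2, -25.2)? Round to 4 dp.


|cross product| = 575.97
|line direction| = sqrt(320.58) = 17.9047
Distance = 575.97/sqrt(320.58) = 32.1686

32.1686


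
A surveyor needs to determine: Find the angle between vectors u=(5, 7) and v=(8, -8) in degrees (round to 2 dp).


u.v = -16, |u| = sqrt(74) = 8.6023, |v| = sqrt(128) = 11.3137
cos(theta) = u.v/(|u||v|) = -16/sqrt(9472) = -0.164399
theta = acos(-0.164399) = 99.46 degrees

99.46 degrees


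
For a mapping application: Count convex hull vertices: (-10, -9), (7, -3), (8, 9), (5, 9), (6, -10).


Convex hull vertices (CCW): (-10, -9), (6, -10), (7, -3), (8, 9), (5, 9)
Count = 5

5


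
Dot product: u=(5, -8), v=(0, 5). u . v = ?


u . v = u_x*v_x + u_y*v_y = 5*0 + (-8)*5
= 0 + (-40) = -40

-40


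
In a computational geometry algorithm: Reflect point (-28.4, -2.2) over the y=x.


Reflection over y=x: (x,y) -> (y,x)
(-28.4, -2.2) -> (-2.2, -28.4)

(-2.2, -28.4)


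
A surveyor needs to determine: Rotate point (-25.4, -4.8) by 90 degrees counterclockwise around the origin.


90° CCW: (x,y) -> (-y, x)
(-25.4,-4.8) -> (4.8, -25.4)

(4.8, -25.4)


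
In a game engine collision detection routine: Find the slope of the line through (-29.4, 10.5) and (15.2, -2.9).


slope = (y2-y1)/(x2-x1) = ((-2.9)-10.5)/(15.2-(-29.4)) = (-13.4)/44.6 = -0.3004

-0.3004


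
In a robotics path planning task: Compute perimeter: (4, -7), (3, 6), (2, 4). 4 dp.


Sides: (4, -7)->(3, 6): sqrt(170) = 13.038405, (3, 6)->(2, 4): sqrt(5) = 2.236068, (2, 4)->(4, -7): sqrt(125) = 11.18034
Sum = 26.454813
Perimeter = 26.4548

26.4548


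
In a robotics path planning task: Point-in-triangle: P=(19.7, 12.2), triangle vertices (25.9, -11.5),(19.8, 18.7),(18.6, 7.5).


Cross products: AB x AP = 42.67, BC x BP = 6.68, CA x CP = 55.21
All same sign? yes

Yes, inside


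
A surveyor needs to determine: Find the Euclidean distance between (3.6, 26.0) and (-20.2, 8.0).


dx=-23.8, dy=-18
d^2 = (-23.8)^2 + (-18)^2 = 890.44
d = sqrt(890.44) = 29.8402

29.8402


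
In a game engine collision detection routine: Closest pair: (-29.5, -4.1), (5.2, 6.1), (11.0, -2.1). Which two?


d(P0,P1) = 36.1681, d(P0,P2) = 40.5494, d(P1,P2) = 10.0439
Closest: P1 and P2

Closest pair: (5.2, 6.1) and (11.0, -2.1), distance = 10.0439


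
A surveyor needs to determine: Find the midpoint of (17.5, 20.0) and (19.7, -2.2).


M = ((17.5+19.7)/2, (20+(-2.2))/2)
= (18.6, 8.9)

(18.6, 8.9)


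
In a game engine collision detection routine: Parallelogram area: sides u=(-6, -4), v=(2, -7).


|u x v| = |(-6)*(-7) - (-4)*2|
= |42 - (-8)| = 50

50


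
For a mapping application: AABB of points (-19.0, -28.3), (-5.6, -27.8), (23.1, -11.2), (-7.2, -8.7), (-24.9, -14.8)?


x range: [-24.9, 23.1]
y range: [-28.3, -8.7]
Bounding box: (-24.9,-28.3) to (23.1,-8.7)

(-24.9,-28.3) to (23.1,-8.7)


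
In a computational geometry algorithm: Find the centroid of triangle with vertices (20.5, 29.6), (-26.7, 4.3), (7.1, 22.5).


Centroid = ((x_A+x_B+x_C)/3, (y_A+y_B+y_C)/3)
= ((20.5+(-26.7)+7.1)/3, (29.6+4.3+22.5)/3)
= (0.3, 18.8)

(0.3, 18.8)


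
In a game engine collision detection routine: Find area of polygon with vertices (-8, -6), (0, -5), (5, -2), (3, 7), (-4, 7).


Shoelace sum: ((-8)*(-5) - 0*(-6)) + (0*(-2) - 5*(-5)) + (5*7 - 3*(-2)) + (3*7 - (-4)*7) + ((-4)*(-6) - (-8)*7)
= 235
Area = |235|/2 = 117.5

117.5


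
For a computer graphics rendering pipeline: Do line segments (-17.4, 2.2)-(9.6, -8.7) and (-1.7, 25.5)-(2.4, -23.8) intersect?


Cross products: d1=-869.54, d2=416.87, d3=800.23, d4=-486.18
d1*d2 < 0 and d3*d4 < 0? yes

Yes, they intersect


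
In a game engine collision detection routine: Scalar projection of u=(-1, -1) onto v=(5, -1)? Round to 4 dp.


u.v = -4, |v| = sqrt(26) = 5.099
Scalar projection = u.v / |v| = -4 / sqrt(26) = -0.7845

-0.7845


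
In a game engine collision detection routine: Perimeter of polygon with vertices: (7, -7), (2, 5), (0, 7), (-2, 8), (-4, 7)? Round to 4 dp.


Sides: (7, -7)->(2, 5): sqrt(169) = 13, (2, 5)->(0, 7): sqrt(8) = 2.828427, (0, 7)->(-2, 8): sqrt(5) = 2.236068, (-2, 8)->(-4, 7): sqrt(5) = 2.236068, (-4, 7)->(7, -7): sqrt(317) = 17.804494
Sum = 38.105057
Perimeter = 38.1051

38.1051


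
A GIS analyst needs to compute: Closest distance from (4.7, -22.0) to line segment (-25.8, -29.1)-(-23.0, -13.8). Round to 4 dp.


Project P onto AB: t = 0.802 (clamped to [0,1])
Closest point on segment: (-23.5544, -16.8293)
Distance: 28.7236

28.7236


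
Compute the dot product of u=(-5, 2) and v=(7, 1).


u . v = u_x*v_x + u_y*v_y = (-5)*7 + 2*1
= (-35) + 2 = -33

-33


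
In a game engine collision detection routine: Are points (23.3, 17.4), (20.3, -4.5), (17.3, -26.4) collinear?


Cross product: (20.3-23.3)*((-26.4)-17.4) - ((-4.5)-17.4)*(17.3-23.3)
= 0

Yes, collinear


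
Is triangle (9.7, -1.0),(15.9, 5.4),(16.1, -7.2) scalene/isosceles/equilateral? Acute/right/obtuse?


Side lengths squared: AB^2=79.4, BC^2=158.8, CA^2=79.4
Sorted: [79.4, 79.4, 158.8]
By sides: Isosceles, By angles: Right

Isosceles, Right
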